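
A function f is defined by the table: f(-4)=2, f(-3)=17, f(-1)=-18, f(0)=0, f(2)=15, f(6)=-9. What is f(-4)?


2


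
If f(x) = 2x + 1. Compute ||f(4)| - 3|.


f(4) = 9
|9| = 9
|9 - 3| = 6

6


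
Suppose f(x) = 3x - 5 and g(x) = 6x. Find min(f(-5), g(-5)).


-30


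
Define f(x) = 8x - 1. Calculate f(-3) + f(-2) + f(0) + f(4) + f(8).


f(-3) = -25
f(-2) = -17
f(0) = -1
f(4) = 31
f(8) = 63
Sum = 51

51


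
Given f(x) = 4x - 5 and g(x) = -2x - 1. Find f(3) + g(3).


f(3) = 7
g(3) = -7
Sum = 0

0


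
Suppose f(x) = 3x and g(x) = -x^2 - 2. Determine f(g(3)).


g(3) = -11
f(-11) = -33

-33


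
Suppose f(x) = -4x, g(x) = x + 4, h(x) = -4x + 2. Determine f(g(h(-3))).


h(-3) = 14
g(14) = 18
f(18) = -72

-72


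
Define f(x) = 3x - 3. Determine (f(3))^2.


f(3) = 6
(6)^2 = 36

36


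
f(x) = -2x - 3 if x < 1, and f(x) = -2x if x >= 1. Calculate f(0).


0 satisfies x < 1
f(0) = -3

-3


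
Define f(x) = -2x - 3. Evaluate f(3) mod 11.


2


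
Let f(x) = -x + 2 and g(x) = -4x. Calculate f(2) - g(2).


f(2) = 0
g(2) = -8
Difference = 8

8


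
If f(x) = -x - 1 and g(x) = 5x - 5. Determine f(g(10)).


-46


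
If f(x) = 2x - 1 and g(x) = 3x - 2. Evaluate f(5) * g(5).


117


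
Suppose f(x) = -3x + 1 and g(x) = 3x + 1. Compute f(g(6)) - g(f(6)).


f(g(6)) = -56
g(f(6)) = -50
Difference = -6

-6


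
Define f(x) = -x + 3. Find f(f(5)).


f(5) = -2
f(-2) = 5

5


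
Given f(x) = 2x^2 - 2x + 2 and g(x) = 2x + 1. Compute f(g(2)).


g(2) = 5
f(5) = 2*(5)^2 - 2*(5) + 2 = 42

42


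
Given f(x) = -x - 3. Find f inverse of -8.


Solve -x - 3 = -8
x = (-8 + 3) / (-1) = 5

5


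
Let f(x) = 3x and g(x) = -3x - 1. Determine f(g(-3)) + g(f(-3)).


f(g(-3)) = 24
g(f(-3)) = 26
Sum = 50

50


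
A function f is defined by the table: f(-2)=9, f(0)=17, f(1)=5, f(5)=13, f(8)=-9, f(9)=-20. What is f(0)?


17


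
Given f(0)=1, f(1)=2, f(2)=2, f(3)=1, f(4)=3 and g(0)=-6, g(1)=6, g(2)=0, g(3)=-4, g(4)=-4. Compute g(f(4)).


-4


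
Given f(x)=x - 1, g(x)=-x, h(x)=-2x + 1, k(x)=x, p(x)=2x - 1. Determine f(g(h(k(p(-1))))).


p(-1) = -3
k(-3) = -3
h(-3) = 7
g(7) = -7
f(-7) = -8

-8


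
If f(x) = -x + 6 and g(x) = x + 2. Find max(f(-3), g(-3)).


f(-3) = 9
g(-3) = -1
max = 9

9


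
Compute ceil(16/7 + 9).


12


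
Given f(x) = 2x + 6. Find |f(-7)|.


f(-7) = -8
|-8| = 8

8


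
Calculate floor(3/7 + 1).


3/7 = 0.4286
0.4286 + 1 = 1.4286
floor(1.4286) = 1

1


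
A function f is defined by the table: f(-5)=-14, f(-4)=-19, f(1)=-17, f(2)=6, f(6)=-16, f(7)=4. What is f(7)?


Reading from the table at x = 7

4


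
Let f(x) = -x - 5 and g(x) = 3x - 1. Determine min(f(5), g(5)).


f(5) = -10
g(5) = 14
min = -10

-10


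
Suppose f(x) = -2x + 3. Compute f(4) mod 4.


f(4) = -5
-5 mod 4 = 3

3


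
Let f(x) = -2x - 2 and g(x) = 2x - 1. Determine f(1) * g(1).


-4


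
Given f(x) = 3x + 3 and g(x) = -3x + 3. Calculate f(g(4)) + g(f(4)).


f(g(4)) = -24
g(f(4)) = -42
Sum = -66

-66


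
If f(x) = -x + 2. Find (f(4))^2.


4


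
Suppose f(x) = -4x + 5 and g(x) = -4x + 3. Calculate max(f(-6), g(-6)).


f(-6) = 29
g(-6) = 27
max = 29

29


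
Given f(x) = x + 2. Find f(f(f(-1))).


f(-1) = 1
f(1) = 3
f(3) = 5

5


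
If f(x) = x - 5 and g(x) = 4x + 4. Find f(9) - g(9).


f(9) = 4
g(9) = 40
Difference = -36

-36


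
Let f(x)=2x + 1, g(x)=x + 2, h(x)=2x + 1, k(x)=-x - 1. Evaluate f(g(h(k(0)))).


3


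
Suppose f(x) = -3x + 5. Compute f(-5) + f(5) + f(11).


f(-5) = 20
f(5) = -10
f(11) = -28
Sum = -18

-18


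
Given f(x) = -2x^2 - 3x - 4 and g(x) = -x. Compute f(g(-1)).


g(-1) = 1
f(1) = (-2)*(1)^2 - 3*(1) - 4 = -9

-9


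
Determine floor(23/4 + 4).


23/4 = 5.75
5.75 + 4 = 9.75
floor(9.75) = 9

9


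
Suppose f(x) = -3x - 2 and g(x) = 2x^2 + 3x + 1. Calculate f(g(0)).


-5


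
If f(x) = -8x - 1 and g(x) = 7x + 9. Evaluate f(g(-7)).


g(-7) = -40
f(-40) = 319

319


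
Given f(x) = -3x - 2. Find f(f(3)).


31


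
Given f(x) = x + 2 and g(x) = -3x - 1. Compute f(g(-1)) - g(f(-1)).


8


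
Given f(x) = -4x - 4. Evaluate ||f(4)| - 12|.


f(4) = -20
|-20| = 20
|20 - 12| = 8

8


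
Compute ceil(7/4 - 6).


7/4 = 1.75
1.75 - 6 = -4.25
ceil(-4.25) = -4

-4


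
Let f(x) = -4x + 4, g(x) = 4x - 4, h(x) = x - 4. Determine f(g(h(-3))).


h(-3) = -7
g(-7) = -32
f(-32) = 132

132


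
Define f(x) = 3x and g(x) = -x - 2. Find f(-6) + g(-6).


f(-6) = -18
g(-6) = 4
Sum = -14

-14


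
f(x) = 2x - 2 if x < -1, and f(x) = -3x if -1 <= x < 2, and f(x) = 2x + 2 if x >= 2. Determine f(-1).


-1 satisfies -1 <= x < 2
f(-1) = 3

3


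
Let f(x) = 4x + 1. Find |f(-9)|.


f(-9) = -35
|-35| = 35

35


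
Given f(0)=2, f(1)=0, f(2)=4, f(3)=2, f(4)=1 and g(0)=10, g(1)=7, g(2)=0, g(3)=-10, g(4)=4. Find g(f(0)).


f(0) = 2
g(2) = 0

0


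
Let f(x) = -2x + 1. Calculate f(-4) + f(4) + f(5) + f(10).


f(-4) = 9
f(4) = -7
f(5) = -9
f(10) = -19
Sum = -26

-26


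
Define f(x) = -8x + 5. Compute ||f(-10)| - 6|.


f(-10) = 85
|85| = 85
|85 - 6| = 79

79


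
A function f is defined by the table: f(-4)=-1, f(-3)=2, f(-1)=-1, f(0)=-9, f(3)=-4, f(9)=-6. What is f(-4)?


Reading from the table at x = -4

-1


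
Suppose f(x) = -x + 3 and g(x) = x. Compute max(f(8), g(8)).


f(8) = -5
g(8) = 8
max = 8

8


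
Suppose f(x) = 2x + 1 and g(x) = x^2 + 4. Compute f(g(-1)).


11


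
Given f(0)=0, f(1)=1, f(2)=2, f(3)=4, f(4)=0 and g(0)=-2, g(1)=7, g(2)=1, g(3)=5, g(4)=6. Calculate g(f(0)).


f(0) = 0
g(0) = -2

-2


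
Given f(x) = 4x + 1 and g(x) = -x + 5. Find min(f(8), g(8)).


f(8) = 33
g(8) = -3
min = -3

-3


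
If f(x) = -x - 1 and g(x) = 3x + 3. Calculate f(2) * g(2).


-27


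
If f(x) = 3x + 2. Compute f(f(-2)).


f(-2) = -4
f(-4) = -10

-10


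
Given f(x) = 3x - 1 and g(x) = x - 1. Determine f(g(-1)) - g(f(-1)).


f(g(-1)) = -7
g(f(-1)) = -5
Difference = -2

-2


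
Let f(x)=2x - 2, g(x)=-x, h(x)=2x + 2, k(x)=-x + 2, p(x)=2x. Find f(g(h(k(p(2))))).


p(2) = 4
k(4) = -2
h(-2) = -2
g(-2) = 2
f(2) = 2

2


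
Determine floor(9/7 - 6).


-5


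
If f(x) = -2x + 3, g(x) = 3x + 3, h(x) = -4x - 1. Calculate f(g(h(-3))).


h(-3) = 11
g(11) = 36
f(36) = -69

-69


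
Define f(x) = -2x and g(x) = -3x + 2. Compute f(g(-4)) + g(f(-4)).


f(g(-4)) = -28
g(f(-4)) = -22
Sum = -50

-50


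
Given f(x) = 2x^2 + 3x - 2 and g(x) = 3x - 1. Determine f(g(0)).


g(0) = -1
f(-1) = 2*(-1)^2 + 3*(-1) - 2 = -3

-3


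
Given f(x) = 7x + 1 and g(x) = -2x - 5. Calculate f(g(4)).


g(4) = -13
f(-13) = -90

-90


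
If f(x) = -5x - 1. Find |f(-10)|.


f(-10) = 49
|49| = 49

49


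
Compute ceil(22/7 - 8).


22/7 = 3.1429
3.1429 - 8 = -4.8571
ceil(-4.8571) = -4

-4


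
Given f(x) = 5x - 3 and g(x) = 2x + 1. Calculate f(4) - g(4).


f(4) = 17
g(4) = 9
Difference = 8

8


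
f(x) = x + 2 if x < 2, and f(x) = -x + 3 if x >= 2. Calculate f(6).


6 satisfies x >= 2
f(6) = -3

-3


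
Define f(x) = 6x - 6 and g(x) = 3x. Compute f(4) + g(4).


f(4) = 18
g(4) = 12
Sum = 30

30


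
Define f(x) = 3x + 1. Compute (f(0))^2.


f(0) = 1
(1)^2 = 1

1


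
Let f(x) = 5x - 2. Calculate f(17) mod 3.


f(17) = 83
83 mod 3 = 2

2


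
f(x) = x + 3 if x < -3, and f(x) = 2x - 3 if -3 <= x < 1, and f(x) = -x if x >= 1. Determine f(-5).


-5 satisfies x < -3
f(-5) = -2

-2


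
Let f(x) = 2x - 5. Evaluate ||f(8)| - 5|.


6


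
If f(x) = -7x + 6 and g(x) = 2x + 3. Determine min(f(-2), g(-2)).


f(-2) = 20
g(-2) = -1
min = -1

-1


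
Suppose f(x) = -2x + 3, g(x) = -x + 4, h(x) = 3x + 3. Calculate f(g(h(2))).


h(2) = 9
g(9) = -5
f(-5) = 13

13


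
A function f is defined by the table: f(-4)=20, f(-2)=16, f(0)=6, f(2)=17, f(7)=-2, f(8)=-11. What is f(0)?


Reading from the table at x = 0

6


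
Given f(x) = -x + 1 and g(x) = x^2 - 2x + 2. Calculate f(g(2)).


g(2) = 2
f(2) = -1

-1


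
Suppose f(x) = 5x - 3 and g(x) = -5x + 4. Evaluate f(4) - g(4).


f(4) = 17
g(4) = -16
Difference = 33

33


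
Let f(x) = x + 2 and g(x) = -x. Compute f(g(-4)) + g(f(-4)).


f(g(-4)) = 6
g(f(-4)) = 2
Sum = 8

8


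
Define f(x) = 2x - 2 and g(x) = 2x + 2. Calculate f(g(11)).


g(11) = 24
f(24) = 46

46


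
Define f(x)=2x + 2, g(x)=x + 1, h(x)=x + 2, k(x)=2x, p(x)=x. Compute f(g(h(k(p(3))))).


p(3) = 3
k(3) = 6
h(6) = 8
g(8) = 9
f(9) = 20

20


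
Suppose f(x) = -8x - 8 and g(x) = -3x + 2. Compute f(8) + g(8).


f(8) = -72
g(8) = -22
Sum = -94

-94


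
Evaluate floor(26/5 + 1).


26/5 = 5.2
5.2 + 1 = 6.2
floor(6.2) = 6

6


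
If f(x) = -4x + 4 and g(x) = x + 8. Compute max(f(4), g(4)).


f(4) = -12
g(4) = 12
max = 12

12


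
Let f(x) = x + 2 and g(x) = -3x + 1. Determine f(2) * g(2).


f(2) = 4
g(2) = -5
Product = -20

-20


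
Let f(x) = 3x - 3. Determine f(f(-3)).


f(-3) = -12
f(-12) = -39

-39


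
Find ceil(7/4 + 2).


7/4 = 1.75
1.75 + 2 = 3.75
ceil(3.75) = 4

4


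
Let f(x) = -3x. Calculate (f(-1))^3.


f(-1) = 3
(3)^3 = 27

27


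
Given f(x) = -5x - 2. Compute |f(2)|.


f(2) = -12
|-12| = 12

12


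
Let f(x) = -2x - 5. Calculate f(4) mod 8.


3


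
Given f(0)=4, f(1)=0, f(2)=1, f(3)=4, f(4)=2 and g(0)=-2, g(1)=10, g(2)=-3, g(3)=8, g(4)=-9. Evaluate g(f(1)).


f(1) = 0
g(0) = -2

-2


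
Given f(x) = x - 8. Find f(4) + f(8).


f(4) = -4
f(8) = 0
Sum = -4

-4


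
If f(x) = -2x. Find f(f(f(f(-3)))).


-48


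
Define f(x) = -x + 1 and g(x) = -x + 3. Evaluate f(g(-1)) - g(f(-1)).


f(g(-1)) = -3
g(f(-1)) = 1
Difference = -4

-4


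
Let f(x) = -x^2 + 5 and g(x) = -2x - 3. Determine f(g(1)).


g(1) = -5
f(-5) = (-1)*(-5)^2 + 5 = -20

-20


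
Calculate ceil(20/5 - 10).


20/5 = 4
4 - 10 = -6
ceil(-6) = -6

-6


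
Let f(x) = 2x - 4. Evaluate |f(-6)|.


f(-6) = -16
|-16| = 16

16


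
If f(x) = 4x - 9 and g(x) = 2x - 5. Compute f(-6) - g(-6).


f(-6) = -33
g(-6) = -17
Difference = -16

-16


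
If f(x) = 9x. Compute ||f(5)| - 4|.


f(5) = 45
|45| = 45
|45 - 4| = 41

41


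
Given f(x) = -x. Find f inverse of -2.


Solve -x = -2
x = (-2) / (-1) = 2

2


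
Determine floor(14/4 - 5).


14/4 = 3.5
3.5 - 5 = -1.5
floor(-1.5) = -2

-2


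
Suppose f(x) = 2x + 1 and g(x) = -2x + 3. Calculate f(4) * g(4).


-45


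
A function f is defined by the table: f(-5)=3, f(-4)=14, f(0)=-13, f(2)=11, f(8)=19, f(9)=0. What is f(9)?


0


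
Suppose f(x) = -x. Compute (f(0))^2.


0


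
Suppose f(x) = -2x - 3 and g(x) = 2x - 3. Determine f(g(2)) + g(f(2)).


-22


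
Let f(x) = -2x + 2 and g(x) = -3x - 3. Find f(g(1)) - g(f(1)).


f(g(1)) = 14
g(f(1)) = -3
Difference = 17

17


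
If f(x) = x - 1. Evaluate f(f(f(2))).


f(2) = 1
f(1) = 0
f(0) = -1

-1


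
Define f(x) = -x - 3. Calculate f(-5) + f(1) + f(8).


-13


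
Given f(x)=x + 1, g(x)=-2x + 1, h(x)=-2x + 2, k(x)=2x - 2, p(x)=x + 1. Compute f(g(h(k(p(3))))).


p(3) = 4
k(4) = 6
h(6) = -10
g(-10) = 21
f(21) = 22

22


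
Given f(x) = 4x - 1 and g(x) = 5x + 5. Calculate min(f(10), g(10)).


f(10) = 39
g(10) = 55
min = 39

39


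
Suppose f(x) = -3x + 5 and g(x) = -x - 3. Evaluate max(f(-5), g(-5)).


f(-5) = 20
g(-5) = 2
max = 20

20


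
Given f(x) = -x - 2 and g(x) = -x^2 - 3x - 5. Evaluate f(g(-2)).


g(-2) = -3
f(-3) = 1

1


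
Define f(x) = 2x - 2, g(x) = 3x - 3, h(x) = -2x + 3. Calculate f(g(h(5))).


-50


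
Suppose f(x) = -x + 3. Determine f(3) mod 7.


f(3) = 0
0 mod 7 = 0

0


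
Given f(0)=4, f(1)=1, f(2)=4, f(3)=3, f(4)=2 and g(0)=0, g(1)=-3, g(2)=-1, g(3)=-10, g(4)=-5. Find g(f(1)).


f(1) = 1
g(1) = -3

-3


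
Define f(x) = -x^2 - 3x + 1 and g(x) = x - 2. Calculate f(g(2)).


g(2) = 0
f(0) = (-1)*(0)^2 - 3*(0) + 1 = 1

1


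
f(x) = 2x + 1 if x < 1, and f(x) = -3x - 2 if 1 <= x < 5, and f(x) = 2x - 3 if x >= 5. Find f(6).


6 satisfies x >= 5
f(6) = 9

9


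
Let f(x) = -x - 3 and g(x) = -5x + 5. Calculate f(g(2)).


g(2) = -5
f(-5) = 2

2


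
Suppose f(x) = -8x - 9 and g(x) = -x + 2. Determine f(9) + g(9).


f(9) = -81
g(9) = -7
Sum = -88

-88


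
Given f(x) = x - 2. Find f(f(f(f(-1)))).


f(-1) = -3
f(-3) = -5
f(-5) = -7
f(-7) = -9

-9


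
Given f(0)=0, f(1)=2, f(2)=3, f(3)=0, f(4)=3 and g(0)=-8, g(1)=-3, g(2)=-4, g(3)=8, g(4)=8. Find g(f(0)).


f(0) = 0
g(0) = -8

-8


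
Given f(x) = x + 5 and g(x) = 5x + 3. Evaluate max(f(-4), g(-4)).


f(-4) = 1
g(-4) = -17
max = 1

1


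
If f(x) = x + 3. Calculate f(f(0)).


6


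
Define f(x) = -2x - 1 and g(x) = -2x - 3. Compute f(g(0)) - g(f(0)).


f(g(0)) = 5
g(f(0)) = -1
Difference = 6

6


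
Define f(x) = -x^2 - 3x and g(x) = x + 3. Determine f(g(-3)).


g(-3) = 0
f(0) = (-1)*(0)^2 - 3*(0) = 0

0


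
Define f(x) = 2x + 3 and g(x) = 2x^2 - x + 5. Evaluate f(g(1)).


g(1) = 6
f(6) = 15

15


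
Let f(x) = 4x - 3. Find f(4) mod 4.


f(4) = 13
13 mod 4 = 1

1


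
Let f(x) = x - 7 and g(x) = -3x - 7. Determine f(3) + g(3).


-20


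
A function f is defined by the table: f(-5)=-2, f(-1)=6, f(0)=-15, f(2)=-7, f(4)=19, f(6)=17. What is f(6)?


Reading from the table at x = 6

17


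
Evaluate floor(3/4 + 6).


6


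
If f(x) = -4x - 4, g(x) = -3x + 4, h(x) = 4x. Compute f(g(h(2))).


h(2) = 8
g(8) = -20
f(-20) = 76

76


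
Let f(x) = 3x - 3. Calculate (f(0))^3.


f(0) = -3
(-3)^3 = -27

-27


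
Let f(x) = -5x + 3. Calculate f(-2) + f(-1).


f(-2) = 13
f(-1) = 8
Sum = 21

21


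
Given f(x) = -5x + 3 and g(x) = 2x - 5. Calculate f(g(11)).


g(11) = 17
f(17) = -82

-82


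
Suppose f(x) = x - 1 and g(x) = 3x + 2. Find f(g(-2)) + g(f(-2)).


f(g(-2)) = -5
g(f(-2)) = -7
Sum = -12

-12


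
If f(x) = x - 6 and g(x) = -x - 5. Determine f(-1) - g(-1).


f(-1) = -7
g(-1) = -4
Difference = -3

-3


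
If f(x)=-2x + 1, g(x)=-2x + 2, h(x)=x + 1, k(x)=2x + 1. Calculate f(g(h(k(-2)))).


k(-2) = -3
h(-3) = -2
g(-2) = 6
f(6) = -11

-11


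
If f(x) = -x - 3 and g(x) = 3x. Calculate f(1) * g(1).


-12


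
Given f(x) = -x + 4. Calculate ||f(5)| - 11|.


f(5) = -1
|-1| = 1
|1 - 11| = 10

10


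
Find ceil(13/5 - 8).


13/5 = 2.6
2.6 - 8 = -5.4
ceil(-5.4) = -5

-5


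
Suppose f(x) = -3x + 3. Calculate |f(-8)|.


f(-8) = 27
|27| = 27

27


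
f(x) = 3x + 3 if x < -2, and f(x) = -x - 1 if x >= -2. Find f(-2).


-2 satisfies x >= -2
f(-2) = 1

1


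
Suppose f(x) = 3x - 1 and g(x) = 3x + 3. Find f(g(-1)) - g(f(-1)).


f(g(-1)) = -1
g(f(-1)) = -9
Difference = 8

8


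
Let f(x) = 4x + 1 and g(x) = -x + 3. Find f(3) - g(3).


13


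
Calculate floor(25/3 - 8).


25/3 = 8.3333
8.3333 - 8 = 0.3333
floor(0.3333) = 0

0


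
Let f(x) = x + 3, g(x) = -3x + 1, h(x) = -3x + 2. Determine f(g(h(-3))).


h(-3) = 11
g(11) = -32
f(-32) = -29

-29


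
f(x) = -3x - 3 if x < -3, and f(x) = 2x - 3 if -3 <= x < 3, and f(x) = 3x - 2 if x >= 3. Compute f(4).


4 satisfies x >= 3
f(4) = 10

10


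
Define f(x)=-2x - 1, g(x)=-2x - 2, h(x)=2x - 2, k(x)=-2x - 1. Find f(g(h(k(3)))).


k(3) = -7
h(-7) = -16
g(-16) = 30
f(30) = -61

-61


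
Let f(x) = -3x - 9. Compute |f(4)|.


f(4) = -21
|-21| = 21

21


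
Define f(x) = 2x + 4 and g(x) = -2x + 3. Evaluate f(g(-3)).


22


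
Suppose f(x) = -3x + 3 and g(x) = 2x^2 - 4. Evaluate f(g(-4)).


g(-4) = 28
f(28) = -81

-81


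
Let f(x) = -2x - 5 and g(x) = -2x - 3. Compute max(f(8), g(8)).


f(8) = -21
g(8) = -19
max = -19

-19


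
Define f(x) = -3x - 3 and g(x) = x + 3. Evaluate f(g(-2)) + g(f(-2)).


f(g(-2)) = -6
g(f(-2)) = 6
Sum = 0

0


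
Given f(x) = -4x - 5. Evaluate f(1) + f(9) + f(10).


f(1) = -9
f(9) = -41
f(10) = -45
Sum = -95

-95


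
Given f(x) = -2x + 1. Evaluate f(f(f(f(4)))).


f(4) = -7
f(-7) = 15
f(15) = -29
f(-29) = 59

59


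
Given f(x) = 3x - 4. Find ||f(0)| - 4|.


f(0) = -4
|-4| = 4
|4 - 4| = 0

0


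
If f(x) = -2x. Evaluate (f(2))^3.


f(2) = -4
(-4)^3 = -64

-64


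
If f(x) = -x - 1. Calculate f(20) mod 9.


6


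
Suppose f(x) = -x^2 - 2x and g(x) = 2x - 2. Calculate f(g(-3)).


g(-3) = -8
f(-8) = (-1)*(-8)^2 - 2*(-8) = -48

-48


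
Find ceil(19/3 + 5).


19/3 = 6.3333
6.3333 + 5 = 11.3333
ceil(11.3333) = 12

12


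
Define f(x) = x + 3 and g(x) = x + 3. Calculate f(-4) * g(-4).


f(-4) = -1
g(-4) = -1
Product = 1

1


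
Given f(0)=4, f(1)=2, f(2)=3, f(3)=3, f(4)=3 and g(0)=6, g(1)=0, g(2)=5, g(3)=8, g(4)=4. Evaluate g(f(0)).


f(0) = 4
g(4) = 4

4


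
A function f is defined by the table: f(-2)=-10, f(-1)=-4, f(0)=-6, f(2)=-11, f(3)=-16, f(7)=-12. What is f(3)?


Reading from the table at x = 3

-16


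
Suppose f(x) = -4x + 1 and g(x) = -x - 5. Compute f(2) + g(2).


f(2) = -7
g(2) = -7
Sum = -14

-14


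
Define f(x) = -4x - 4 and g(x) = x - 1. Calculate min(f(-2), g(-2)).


f(-2) = 4
g(-2) = -3
min = -3

-3


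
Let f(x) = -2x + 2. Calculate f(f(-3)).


f(-3) = 8
f(8) = -14

-14


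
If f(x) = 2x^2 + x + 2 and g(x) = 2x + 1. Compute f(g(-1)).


g(-1) = -1
f(-1) = 2*(-1)^2 + 1*(-1) + 2 = 3

3


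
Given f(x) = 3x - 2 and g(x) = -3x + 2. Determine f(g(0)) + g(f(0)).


f(g(0)) = 4
g(f(0)) = 8
Sum = 12

12


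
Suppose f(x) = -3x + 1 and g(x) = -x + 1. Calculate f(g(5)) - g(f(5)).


f(g(5)) = 13
g(f(5)) = 15
Difference = -2

-2


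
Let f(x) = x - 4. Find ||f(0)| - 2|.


f(0) = -4
|-4| = 4
|4 - 2| = 2

2


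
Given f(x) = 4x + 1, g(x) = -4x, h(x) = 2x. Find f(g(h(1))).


h(1) = 2
g(2) = -8
f(-8) = -31

-31


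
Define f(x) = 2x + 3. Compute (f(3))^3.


f(3) = 9
(9)^3 = 729

729


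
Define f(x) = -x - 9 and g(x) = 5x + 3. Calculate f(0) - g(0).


f(0) = -9
g(0) = 3
Difference = -12

-12


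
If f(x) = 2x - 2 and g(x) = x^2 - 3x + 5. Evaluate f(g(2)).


g(2) = 3
f(3) = 4

4


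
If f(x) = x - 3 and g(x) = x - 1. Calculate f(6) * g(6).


15


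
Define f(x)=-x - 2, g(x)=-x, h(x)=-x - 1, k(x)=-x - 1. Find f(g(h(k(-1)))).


k(-1) = 0
h(0) = -1
g(-1) = 1
f(1) = -3

-3


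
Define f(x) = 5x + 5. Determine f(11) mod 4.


f(11) = 60
60 mod 4 = 0

0


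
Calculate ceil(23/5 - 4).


23/5 = 4.6
4.6 - 4 = 0.6
ceil(0.6) = 1

1


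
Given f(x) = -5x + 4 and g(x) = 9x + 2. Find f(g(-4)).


g(-4) = -34
f(-34) = 174

174


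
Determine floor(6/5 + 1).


6/5 = 1.2
1.2 + 1 = 2.2
floor(2.2) = 2

2


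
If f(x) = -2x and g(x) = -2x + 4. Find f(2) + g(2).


f(2) = -4
g(2) = 0
Sum = -4

-4


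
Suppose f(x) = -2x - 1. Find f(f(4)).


f(4) = -9
f(-9) = 17

17


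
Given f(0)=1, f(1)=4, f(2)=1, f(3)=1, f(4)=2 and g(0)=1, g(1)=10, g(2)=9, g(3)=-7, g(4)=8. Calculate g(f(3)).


f(3) = 1
g(1) = 10

10


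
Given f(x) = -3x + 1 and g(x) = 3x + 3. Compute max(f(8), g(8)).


f(8) = -23
g(8) = 27
max = 27

27


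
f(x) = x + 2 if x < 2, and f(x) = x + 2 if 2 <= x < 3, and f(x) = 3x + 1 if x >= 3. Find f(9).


9 satisfies x >= 3
f(9) = 28

28


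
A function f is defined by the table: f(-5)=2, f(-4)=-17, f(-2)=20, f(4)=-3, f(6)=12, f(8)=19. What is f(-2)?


Reading from the table at x = -2

20


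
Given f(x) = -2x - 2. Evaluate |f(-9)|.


f(-9) = 16
|16| = 16

16


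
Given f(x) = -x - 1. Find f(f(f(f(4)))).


f(4) = -5
f(-5) = 4
f(4) = -5
f(-5) = 4

4


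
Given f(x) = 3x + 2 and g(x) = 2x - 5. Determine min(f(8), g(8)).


f(8) = 26
g(8) = 11
min = 11

11


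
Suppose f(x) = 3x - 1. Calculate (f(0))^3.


f(0) = -1
(-1)^3 = -1

-1


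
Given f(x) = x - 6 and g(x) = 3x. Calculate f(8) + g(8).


f(8) = 2
g(8) = 24
Sum = 26

26


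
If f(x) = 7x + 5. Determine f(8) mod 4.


f(8) = 61
61 mod 4 = 1

1


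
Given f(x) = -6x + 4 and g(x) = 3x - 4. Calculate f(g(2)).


g(2) = 2
f(2) = -8

-8


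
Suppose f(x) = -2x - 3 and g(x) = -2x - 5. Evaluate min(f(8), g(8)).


f(8) = -19
g(8) = -21
min = -21

-21


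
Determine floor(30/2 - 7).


30/2 = 15
15 - 7 = 8
floor(8) = 8

8


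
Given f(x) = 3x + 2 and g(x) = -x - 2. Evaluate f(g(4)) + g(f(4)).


f(g(4)) = -16
g(f(4)) = -16
Sum = -32

-32


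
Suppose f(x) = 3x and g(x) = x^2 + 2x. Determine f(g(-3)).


g(-3) = 3
f(3) = 9

9


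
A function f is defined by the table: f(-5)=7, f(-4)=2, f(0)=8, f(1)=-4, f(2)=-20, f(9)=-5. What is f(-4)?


2


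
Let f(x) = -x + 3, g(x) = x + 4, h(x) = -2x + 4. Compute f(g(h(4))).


h(4) = -4
g(-4) = 0
f(0) = 3

3


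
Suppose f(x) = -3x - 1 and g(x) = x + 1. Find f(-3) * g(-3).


f(-3) = 8
g(-3) = -2
Product = -16

-16


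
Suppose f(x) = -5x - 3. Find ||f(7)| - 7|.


f(7) = -38
|-38| = 38
|38 - 7| = 31

31


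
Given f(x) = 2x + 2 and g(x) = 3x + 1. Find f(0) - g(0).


f(0) = 2
g(0) = 1
Difference = 1

1


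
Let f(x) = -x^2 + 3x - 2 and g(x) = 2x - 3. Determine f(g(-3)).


g(-3) = -9
f(-9) = (-1)*(-9)^2 + 3*(-9) - 2 = -110

-110


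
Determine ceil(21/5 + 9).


21/5 = 4.2
4.2 + 9 = 13.2
ceil(13.2) = 14

14


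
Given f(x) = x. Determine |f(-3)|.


f(-3) = -3
|-3| = 3

3


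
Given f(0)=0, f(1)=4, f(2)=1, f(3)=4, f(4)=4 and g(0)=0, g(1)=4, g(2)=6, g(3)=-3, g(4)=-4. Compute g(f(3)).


f(3) = 4
g(4) = -4

-4


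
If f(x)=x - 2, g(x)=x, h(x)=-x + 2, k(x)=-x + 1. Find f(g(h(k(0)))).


k(0) = 1
h(1) = 1
g(1) = 1
f(1) = -1

-1


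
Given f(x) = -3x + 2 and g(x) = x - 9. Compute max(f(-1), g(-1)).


f(-1) = 5
g(-1) = -10
max = 5

5


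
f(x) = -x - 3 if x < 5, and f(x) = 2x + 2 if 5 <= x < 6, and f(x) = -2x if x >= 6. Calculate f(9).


9 satisfies x >= 6
f(9) = -18

-18


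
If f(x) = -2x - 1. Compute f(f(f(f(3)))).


f(3) = -7
f(-7) = 13
f(13) = -27
f(-27) = 53

53


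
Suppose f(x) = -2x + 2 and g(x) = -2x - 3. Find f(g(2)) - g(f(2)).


15


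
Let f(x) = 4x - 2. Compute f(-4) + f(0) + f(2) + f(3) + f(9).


30


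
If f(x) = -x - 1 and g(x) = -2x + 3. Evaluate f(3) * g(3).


f(3) = -4
g(3) = -3
Product = 12

12


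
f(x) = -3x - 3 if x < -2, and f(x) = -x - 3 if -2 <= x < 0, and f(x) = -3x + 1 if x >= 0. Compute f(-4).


9


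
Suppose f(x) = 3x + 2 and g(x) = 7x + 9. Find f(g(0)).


g(0) = 9
f(9) = 29

29


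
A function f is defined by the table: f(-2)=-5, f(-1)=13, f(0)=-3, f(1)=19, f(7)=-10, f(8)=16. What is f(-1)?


Reading from the table at x = -1

13


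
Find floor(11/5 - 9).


11/5 = 2.2
2.2 - 9 = -6.8
floor(-6.8) = -7

-7


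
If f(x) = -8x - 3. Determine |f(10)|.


83


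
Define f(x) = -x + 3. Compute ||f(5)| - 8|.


f(5) = -2
|-2| = 2
|2 - 8| = 6

6


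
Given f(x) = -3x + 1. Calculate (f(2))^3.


f(2) = -5
(-5)^3 = -125

-125


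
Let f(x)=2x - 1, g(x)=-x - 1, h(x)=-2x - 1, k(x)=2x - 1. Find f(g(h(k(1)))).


3


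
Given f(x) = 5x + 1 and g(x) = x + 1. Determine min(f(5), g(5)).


f(5) = 26
g(5) = 6
min = 6

6


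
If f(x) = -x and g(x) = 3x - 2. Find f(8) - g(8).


f(8) = -8
g(8) = 22
Difference = -30

-30


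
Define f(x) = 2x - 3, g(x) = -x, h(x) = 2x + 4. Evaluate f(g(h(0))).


h(0) = 4
g(4) = -4
f(-4) = -11

-11


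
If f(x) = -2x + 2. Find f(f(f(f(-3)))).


f(-3) = 8
f(8) = -14
f(-14) = 30
f(30) = -58

-58


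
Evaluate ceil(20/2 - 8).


20/2 = 10
10 - 8 = 2
ceil(2) = 2

2


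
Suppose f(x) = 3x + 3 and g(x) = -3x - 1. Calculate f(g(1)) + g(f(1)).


f(g(1)) = -9
g(f(1)) = -19
Sum = -28

-28


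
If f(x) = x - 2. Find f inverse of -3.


Solve x - 2 = -3
x = (-3 + 2) / 1 = -1

-1


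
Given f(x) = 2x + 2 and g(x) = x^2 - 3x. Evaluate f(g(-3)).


g(-3) = 18
f(18) = 38

38


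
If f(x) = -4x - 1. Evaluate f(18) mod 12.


f(18) = -73
-73 mod 12 = 11

11


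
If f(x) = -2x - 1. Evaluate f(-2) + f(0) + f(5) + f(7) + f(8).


f(-2) = 3
f(0) = -1
f(5) = -11
f(7) = -15
f(8) = -17
Sum = -41

-41


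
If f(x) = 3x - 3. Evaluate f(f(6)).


f(6) = 15
f(15) = 42

42


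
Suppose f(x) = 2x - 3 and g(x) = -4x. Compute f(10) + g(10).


f(10) = 17
g(10) = -40
Sum = -23

-23


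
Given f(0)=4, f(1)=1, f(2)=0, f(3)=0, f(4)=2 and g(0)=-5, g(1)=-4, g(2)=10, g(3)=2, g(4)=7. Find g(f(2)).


-5


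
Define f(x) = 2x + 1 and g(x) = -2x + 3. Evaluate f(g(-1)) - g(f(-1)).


f(g(-1)) = 11
g(f(-1)) = 5
Difference = 6

6


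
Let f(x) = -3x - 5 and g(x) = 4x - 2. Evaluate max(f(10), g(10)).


38


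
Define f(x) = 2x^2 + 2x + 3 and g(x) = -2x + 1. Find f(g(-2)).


g(-2) = 5
f(5) = 2*(5)^2 + 2*(5) + 3 = 63

63


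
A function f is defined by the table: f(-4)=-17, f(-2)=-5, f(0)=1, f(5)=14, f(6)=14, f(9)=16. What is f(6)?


14


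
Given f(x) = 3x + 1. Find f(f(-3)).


f(-3) = -8
f(-8) = -23

-23


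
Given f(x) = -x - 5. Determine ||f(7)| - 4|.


f(7) = -12
|-12| = 12
|12 - 4| = 8

8


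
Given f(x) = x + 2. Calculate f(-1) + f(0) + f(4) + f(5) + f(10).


f(-1) = 1
f(0) = 2
f(4) = 6
f(5) = 7
f(10) = 12
Sum = 28

28


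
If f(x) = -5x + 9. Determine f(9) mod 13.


f(9) = -36
-36 mod 13 = 3

3


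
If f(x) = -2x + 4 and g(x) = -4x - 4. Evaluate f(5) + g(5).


f(5) = -6
g(5) = -24
Sum = -30

-30


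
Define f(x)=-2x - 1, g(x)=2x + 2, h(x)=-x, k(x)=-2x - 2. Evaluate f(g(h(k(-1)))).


k(-1) = 0
h(0) = 0
g(0) = 2
f(2) = -5

-5


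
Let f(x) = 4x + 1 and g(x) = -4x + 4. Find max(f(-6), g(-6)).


f(-6) = -23
g(-6) = 28
max = 28

28


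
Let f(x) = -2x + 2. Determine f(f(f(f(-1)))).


f(-1) = 4
f(4) = -6
f(-6) = 14
f(14) = -26

-26


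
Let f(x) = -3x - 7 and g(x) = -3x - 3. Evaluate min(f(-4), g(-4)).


f(-4) = 5
g(-4) = 9
min = 5

5


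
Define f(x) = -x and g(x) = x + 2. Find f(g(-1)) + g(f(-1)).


f(g(-1)) = -1
g(f(-1)) = 3
Sum = 2

2


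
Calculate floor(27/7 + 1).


27/7 = 3.8571
3.8571 + 1 = 4.8571
floor(4.8571) = 4

4


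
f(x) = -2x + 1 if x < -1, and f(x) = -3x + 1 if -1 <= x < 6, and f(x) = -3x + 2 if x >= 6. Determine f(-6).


-6 satisfies x < -1
f(-6) = 13

13


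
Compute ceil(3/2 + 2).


3/2 = 1.5
1.5 + 2 = 3.5
ceil(3.5) = 4

4


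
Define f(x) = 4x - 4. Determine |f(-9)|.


40


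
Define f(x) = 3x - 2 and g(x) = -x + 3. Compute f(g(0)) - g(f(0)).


2


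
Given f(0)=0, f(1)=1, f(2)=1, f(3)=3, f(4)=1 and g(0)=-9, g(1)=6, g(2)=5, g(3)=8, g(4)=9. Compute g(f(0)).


f(0) = 0
g(0) = -9

-9


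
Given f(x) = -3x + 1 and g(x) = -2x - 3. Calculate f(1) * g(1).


f(1) = -2
g(1) = -5
Product = 10

10


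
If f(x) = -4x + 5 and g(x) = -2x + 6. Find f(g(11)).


g(11) = -16
f(-16) = 69

69


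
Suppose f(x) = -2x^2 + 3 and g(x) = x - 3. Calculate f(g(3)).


g(3) = 0
f(0) = (-2)*(0)^2 + 3 = 3

3


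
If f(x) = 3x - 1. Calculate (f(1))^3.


f(1) = 2
(2)^3 = 8

8


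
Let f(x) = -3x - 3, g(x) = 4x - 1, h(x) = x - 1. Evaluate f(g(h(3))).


h(3) = 2
g(2) = 7
f(7) = -24

-24


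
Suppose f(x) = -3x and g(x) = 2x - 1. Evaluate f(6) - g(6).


f(6) = -18
g(6) = 11
Difference = -29

-29


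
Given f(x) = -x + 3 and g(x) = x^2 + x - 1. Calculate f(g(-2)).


g(-2) = 1
f(1) = 2

2


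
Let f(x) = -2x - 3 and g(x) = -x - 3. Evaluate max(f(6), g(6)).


f(6) = -15
g(6) = -9
max = -9

-9


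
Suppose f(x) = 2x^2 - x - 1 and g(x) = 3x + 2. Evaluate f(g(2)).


g(2) = 8
f(8) = 2*(8)^2 - 1*(8) - 1 = 119

119


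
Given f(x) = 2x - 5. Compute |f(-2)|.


f(-2) = -9
|-9| = 9

9


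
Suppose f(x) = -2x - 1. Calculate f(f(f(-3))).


f(-3) = 5
f(5) = -11
f(-11) = 21

21


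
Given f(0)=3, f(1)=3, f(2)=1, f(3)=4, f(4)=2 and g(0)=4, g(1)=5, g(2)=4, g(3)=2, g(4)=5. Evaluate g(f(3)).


f(3) = 4
g(4) = 5

5


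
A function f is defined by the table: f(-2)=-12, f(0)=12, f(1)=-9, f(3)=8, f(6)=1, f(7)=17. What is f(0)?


Reading from the table at x = 0

12


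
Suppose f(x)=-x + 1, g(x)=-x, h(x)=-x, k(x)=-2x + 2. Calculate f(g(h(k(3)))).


k(3) = -4
h(-4) = 4
g(4) = -4
f(-4) = 5

5


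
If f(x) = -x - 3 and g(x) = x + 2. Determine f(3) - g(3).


f(3) = -6
g(3) = 5
Difference = -11

-11


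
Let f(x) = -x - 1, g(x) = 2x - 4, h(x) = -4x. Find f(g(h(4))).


h(4) = -16
g(-16) = -36
f(-36) = 35

35


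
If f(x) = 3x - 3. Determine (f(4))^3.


f(4) = 9
(9)^3 = 729

729


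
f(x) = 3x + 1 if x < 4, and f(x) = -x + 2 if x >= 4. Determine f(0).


0 satisfies x < 4
f(0) = 1

1


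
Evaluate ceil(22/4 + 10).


22/4 = 5.5
5.5 + 10 = 15.5
ceil(15.5) = 16

16


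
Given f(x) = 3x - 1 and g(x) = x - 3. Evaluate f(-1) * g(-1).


f(-1) = -4
g(-1) = -4
Product = 16

16


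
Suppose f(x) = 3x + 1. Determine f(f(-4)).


f(-4) = -11
f(-11) = -32

-32


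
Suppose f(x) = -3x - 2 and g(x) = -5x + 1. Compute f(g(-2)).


g(-2) = 11
f(11) = -35

-35


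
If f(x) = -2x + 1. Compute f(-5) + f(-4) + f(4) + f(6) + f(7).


f(-5) = 11
f(-4) = 9
f(4) = -7
f(6) = -11
f(7) = -13
Sum = -11

-11


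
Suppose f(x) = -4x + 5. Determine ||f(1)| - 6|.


f(1) = 1
|1| = 1
|1 - 6| = 5

5


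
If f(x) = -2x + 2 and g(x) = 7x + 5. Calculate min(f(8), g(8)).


-14


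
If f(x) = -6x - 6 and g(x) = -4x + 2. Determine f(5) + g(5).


f(5) = -36
g(5) = -18
Sum = -54

-54


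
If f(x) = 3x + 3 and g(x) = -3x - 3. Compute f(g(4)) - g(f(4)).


f(g(4)) = -42
g(f(4)) = -48
Difference = 6

6


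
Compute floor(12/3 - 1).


3


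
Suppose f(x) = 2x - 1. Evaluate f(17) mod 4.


f(17) = 33
33 mod 4 = 1

1


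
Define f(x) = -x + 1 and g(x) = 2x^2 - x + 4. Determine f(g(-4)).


g(-4) = 40
f(40) = -39

-39


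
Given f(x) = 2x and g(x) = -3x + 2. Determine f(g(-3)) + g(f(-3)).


42


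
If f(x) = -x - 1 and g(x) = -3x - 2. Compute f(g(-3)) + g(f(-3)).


f(g(-3)) = -8
g(f(-3)) = -8
Sum = -16

-16


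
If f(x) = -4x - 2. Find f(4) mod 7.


f(4) = -18
-18 mod 7 = 3

3


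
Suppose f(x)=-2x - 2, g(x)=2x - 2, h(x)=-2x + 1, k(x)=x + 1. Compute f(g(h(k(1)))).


k(1) = 2
h(2) = -3
g(-3) = -8
f(-8) = 14

14


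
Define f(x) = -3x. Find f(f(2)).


f(2) = -6
f(-6) = 18

18


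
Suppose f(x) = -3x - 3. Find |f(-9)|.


f(-9) = 24
|24| = 24

24


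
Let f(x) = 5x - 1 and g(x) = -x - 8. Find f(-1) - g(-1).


f(-1) = -6
g(-1) = -7
Difference = 1

1


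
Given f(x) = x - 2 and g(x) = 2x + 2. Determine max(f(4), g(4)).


f(4) = 2
g(4) = 10
max = 10

10


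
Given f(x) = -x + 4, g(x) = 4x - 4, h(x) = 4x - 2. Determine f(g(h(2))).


-16


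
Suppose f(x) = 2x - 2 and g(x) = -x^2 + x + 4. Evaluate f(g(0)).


g(0) = 4
f(4) = 6

6


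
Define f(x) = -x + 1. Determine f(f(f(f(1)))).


f(1) = 0
f(0) = 1
f(1) = 0
f(0) = 1

1


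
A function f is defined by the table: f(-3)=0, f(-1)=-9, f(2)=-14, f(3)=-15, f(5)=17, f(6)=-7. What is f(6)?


-7


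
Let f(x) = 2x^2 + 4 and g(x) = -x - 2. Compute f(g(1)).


g(1) = -3
f(-3) = 2*(-3)^2 + 4 = 22

22


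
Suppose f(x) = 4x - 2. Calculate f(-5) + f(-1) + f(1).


f(-5) = -22
f(-1) = -6
f(1) = 2
Sum = -26

-26


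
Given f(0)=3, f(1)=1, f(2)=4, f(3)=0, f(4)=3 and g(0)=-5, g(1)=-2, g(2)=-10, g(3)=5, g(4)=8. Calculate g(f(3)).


f(3) = 0
g(0) = -5

-5


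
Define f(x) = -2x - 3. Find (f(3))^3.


-729


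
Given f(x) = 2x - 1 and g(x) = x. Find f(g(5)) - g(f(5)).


f(g(5)) = 9
g(f(5)) = 9
Difference = 0

0


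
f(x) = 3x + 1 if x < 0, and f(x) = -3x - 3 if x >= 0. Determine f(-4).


-4 satisfies x < 0
f(-4) = -11

-11


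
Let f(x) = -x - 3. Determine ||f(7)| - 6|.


f(7) = -10
|-10| = 10
|10 - 6| = 4

4


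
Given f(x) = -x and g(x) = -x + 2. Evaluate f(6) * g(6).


24


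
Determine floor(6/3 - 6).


6/3 = 2
2 - 6 = -4
floor(-4) = -4

-4


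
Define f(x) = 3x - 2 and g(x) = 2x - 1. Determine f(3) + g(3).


f(3) = 7
g(3) = 5
Sum = 12

12


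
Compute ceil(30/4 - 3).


5


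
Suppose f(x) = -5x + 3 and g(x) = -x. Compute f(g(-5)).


-22


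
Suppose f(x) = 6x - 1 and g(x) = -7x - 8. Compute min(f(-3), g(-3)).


-19


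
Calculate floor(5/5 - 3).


5/5 = 1
1 - 3 = -2
floor(-2) = -2

-2


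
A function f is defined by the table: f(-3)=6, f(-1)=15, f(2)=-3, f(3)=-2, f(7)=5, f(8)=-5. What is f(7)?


Reading from the table at x = 7

5


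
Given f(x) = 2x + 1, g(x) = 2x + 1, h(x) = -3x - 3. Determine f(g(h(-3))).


h(-3) = 6
g(6) = 13
f(13) = 27

27


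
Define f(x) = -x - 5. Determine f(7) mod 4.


f(7) = -12
-12 mod 4 = 0

0


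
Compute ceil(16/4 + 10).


14


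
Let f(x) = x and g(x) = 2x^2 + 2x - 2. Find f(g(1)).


g(1) = 2
f(2) = 2

2


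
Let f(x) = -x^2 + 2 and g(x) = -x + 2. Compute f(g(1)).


g(1) = 1
f(1) = (-1)*(1)^2 + 2 = 1

1


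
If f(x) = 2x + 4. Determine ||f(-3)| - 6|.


f(-3) = -2
|-2| = 2
|2 - 6| = 4

4


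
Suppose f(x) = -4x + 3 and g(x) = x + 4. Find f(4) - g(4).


f(4) = -13
g(4) = 8
Difference = -21

-21


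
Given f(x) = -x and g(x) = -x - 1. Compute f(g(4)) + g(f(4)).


f(g(4)) = 5
g(f(4)) = 3
Sum = 8

8


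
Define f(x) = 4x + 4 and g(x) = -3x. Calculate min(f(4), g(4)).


-12


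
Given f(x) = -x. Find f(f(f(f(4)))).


4


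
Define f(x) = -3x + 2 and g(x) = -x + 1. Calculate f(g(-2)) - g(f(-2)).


f(g(-2)) = -7
g(f(-2)) = -7
Difference = 0

0


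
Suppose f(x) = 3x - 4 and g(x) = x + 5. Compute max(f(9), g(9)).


f(9) = 23
g(9) = 14
max = 23

23


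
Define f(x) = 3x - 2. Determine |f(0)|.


f(0) = -2
|-2| = 2

2


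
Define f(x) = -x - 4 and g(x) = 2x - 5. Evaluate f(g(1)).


g(1) = -3
f(-3) = -1

-1


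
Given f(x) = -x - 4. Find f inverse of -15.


Solve -x - 4 = -15
x = (-15 + 4) / (-1) = 11

11


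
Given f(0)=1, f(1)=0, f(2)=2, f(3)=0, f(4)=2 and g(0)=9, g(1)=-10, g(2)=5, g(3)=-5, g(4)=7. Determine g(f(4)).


f(4) = 2
g(2) = 5

5


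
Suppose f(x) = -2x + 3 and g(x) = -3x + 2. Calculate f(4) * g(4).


f(4) = -5
g(4) = -10
Product = 50

50


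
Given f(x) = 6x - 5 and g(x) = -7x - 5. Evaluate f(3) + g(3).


f(3) = 13
g(3) = -26
Sum = -13

-13


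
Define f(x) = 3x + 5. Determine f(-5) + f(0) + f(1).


f(-5) = -10
f(0) = 5
f(1) = 8
Sum = 3

3


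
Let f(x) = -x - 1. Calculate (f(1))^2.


f(1) = -2
(-2)^2 = 4

4


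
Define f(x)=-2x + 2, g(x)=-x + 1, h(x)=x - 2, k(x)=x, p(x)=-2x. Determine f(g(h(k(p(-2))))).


p(-2) = 4
k(4) = 4
h(4) = 2
g(2) = -1
f(-1) = 4

4


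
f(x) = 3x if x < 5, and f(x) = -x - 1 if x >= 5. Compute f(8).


8 satisfies x >= 5
f(8) = -9

-9


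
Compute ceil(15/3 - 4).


1


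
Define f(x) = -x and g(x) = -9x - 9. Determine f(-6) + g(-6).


51


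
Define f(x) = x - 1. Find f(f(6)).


f(6) = 5
f(5) = 4

4


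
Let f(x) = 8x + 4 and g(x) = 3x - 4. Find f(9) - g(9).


53


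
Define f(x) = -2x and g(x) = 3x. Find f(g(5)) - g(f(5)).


f(g(5)) = -30
g(f(5)) = -30
Difference = 0

0


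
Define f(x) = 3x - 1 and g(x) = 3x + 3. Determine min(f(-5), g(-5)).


-16


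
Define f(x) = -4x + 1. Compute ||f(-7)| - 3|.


f(-7) = 29
|29| = 29
|29 - 3| = 26

26


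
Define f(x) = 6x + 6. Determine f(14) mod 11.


f(14) = 90
90 mod 11 = 2

2


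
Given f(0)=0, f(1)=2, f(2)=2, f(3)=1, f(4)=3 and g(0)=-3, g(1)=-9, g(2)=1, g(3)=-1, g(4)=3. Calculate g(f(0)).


f(0) = 0
g(0) = -3

-3


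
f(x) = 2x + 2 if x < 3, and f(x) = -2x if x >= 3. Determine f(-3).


-4


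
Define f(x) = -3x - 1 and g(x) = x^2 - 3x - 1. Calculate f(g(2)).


8


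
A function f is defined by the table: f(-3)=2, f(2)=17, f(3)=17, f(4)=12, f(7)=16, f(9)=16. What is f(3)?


Reading from the table at x = 3

17


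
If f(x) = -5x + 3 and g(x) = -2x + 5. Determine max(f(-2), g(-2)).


f(-2) = 13
g(-2) = 9
max = 13

13


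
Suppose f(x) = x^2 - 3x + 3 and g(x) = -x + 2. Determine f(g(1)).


g(1) = 1
f(1) = 1*(1)^2 - 3*(1) + 3 = 1

1


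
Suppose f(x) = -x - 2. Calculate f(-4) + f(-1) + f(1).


f(-4) = 2
f(-1) = -1
f(1) = -3
Sum = -2

-2


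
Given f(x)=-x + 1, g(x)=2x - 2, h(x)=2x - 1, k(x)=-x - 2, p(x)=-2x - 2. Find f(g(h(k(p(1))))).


p(1) = -4
k(-4) = 2
h(2) = 3
g(3) = 4
f(4) = -3

-3


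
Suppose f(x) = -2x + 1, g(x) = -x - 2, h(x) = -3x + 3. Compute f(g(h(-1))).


h(-1) = 6
g(6) = -8
f(-8) = 17

17


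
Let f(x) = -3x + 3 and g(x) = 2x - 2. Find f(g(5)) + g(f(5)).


f(g(5)) = -21
g(f(5)) = -26
Sum = -47

-47


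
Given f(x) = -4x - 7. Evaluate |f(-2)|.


f(-2) = 1
|1| = 1

1


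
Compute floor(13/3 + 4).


8


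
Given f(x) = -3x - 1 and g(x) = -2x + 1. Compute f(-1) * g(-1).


f(-1) = 2
g(-1) = 3
Product = 6

6


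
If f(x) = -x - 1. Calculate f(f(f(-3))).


f(-3) = 2
f(2) = -3
f(-3) = 2

2


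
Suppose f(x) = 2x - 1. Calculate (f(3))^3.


f(3) = 5
(5)^3 = 125

125


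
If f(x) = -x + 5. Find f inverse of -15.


20


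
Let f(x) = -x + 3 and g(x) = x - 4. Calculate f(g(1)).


g(1) = -3
f(-3) = 6

6


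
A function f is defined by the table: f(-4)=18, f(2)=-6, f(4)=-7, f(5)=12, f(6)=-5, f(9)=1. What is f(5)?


Reading from the table at x = 5

12


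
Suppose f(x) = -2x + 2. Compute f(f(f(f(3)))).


38


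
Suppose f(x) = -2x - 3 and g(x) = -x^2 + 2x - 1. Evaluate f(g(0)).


g(0) = -1
f(-1) = -1

-1


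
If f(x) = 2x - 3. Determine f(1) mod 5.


f(1) = -1
-1 mod 5 = 4

4


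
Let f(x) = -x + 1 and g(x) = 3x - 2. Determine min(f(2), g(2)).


f(2) = -1
g(2) = 4
min = -1

-1


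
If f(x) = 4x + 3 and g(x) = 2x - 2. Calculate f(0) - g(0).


5


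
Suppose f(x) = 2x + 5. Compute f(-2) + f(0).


6


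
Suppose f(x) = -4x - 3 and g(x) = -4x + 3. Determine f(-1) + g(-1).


f(-1) = 1
g(-1) = 7
Sum = 8

8


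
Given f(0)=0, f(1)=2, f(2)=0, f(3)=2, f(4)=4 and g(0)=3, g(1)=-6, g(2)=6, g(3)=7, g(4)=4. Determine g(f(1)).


f(1) = 2
g(2) = 6

6


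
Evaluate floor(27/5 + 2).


27/5 = 5.4
5.4 + 2 = 7.4
floor(7.4) = 7

7


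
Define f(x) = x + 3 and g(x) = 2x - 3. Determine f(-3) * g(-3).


f(-3) = 0
g(-3) = -9
Product = 0

0


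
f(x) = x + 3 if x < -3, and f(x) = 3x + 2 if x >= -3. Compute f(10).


10 satisfies x >= -3
f(10) = 32

32


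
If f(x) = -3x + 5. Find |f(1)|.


f(1) = 2
|2| = 2

2


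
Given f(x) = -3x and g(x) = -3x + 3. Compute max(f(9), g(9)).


-24


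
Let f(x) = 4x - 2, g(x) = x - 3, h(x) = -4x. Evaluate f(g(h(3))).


h(3) = -12
g(-12) = -15
f(-15) = -62

-62
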